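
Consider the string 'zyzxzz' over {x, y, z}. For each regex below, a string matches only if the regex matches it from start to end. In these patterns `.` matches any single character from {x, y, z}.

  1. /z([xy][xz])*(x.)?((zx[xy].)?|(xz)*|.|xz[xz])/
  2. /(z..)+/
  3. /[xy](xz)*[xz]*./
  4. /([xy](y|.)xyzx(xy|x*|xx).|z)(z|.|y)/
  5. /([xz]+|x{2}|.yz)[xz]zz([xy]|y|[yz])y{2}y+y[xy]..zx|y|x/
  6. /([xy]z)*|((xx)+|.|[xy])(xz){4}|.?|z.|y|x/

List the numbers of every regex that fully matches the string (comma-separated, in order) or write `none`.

1 → match
2 → no match
3 → no match
4 → no match
5 → no match
6 → no match

1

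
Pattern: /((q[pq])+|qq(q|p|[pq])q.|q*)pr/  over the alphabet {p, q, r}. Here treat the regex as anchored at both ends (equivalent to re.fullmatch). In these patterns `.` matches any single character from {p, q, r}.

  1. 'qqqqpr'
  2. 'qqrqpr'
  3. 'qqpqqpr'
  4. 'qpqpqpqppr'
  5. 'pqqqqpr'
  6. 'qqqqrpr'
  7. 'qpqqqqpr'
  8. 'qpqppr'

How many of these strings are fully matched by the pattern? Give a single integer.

1 → match
2 → no match
3 → match
4 → match
5 → no match
6 → match
7 → match
8 → match
Total matched: 6

6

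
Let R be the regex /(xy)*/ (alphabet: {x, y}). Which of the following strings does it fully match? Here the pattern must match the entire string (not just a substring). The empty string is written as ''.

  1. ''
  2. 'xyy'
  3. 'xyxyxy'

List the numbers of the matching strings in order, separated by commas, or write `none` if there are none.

1, 3

1 → match
2 → no match
3 → match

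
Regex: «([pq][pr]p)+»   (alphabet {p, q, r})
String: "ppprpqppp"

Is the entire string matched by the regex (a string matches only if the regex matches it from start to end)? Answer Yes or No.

No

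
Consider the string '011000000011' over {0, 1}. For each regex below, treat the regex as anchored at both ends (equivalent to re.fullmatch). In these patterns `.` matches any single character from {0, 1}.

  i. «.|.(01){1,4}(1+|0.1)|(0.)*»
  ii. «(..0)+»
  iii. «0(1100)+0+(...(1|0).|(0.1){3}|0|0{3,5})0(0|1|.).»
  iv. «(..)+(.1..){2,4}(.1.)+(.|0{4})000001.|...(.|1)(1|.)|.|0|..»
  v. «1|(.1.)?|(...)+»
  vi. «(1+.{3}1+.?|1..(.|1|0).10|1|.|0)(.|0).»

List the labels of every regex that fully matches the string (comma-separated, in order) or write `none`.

i → no match
ii → no match — must end with '0'
iii → match
iv → no match
v → match
vi → no match

iii, v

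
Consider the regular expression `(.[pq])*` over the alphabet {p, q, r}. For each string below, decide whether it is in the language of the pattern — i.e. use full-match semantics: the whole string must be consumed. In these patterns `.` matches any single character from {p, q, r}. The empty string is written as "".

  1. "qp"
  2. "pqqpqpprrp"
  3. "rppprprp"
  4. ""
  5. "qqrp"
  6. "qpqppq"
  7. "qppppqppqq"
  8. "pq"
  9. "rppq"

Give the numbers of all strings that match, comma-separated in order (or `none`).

1, 3, 4, 5, 6, 7, 8, 9

1 → match
2 → no match
3 → match
4 → match
5 → match
6 → match
7 → match
8 → match
9 → match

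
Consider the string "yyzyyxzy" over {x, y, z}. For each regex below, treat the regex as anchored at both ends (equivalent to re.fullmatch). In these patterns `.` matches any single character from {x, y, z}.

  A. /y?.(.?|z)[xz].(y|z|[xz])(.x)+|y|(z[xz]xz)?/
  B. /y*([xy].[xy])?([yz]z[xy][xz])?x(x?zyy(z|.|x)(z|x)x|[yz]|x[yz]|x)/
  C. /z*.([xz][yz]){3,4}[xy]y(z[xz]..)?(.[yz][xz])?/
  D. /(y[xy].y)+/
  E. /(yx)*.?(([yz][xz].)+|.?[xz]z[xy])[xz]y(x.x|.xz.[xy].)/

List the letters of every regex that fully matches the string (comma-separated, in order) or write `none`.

D

A → no match
B → no match
C → no match
D → match
E → no match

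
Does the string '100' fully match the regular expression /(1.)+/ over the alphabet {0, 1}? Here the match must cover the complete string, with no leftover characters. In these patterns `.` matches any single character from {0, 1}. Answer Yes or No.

No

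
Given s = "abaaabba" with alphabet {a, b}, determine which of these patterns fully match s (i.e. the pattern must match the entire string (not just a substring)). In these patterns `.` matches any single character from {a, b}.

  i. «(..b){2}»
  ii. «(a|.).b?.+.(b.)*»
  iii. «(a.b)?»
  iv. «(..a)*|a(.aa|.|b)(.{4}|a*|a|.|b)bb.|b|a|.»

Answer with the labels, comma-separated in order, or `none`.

ii, iv

i → no match — must end with "b"
ii → match
iii → no match
iv → match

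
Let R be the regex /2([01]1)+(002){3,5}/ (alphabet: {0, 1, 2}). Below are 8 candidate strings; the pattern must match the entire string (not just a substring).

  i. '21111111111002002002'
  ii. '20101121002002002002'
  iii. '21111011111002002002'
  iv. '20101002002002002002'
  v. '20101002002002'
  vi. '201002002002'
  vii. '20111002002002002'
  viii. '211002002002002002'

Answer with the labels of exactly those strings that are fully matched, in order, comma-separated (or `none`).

i, iii, iv, v, vi, vii, viii

i → match
ii → no match
iii → match
iv → match
v → match
vi → match
vii → match
viii → match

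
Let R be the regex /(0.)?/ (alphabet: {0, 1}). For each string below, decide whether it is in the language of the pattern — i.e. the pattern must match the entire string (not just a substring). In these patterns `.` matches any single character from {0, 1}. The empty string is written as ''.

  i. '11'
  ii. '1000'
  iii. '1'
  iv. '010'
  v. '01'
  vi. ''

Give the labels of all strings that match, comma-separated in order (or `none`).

i → no match
ii → no match
iii → no match
iv → no match
v → match
vi → match

v, vi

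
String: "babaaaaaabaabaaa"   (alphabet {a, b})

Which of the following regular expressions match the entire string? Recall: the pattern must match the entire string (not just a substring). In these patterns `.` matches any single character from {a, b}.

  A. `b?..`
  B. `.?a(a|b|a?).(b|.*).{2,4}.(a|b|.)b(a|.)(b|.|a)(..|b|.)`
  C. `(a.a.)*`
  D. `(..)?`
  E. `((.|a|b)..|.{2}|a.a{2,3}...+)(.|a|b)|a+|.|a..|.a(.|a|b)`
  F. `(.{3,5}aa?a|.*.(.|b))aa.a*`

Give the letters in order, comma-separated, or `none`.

B, F

A → no match
B → match
C → no match
D → no match
E → no match
F → match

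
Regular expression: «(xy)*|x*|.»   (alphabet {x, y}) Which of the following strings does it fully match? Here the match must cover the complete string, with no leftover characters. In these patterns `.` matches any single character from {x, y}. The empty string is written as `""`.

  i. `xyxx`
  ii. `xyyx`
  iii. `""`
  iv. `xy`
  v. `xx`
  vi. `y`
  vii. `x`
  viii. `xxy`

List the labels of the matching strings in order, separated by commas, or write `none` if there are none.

iii, iv, v, vi, vii

i → no match
ii → no match
iii → match
iv → match
v → match
vi → match
vii → match
viii → no match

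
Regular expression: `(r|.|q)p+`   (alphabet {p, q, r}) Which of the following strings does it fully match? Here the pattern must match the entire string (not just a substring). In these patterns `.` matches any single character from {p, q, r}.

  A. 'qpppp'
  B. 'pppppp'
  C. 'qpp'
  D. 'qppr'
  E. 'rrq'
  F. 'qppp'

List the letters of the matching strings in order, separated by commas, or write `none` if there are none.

A, B, C, F

A → match
B → match
C → match
D → no match — must end with 'p'
E → no match — must end with 'p'
F → match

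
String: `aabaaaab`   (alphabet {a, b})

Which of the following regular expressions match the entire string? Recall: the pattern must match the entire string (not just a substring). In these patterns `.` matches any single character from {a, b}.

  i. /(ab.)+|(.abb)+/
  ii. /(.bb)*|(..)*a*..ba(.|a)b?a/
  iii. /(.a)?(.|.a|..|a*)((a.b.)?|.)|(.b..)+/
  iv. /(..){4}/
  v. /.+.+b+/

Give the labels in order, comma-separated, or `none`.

iv, v

i → no match
ii → no match
iii → no match
iv → match
v → match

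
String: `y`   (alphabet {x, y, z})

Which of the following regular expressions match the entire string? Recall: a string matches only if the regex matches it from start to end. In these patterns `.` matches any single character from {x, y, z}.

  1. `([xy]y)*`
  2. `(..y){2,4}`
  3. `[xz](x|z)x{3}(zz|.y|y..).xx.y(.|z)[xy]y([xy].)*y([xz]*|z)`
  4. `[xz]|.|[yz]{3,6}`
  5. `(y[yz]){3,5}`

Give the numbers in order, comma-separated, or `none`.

4

1 → no match
2 → no match
3 → no match
4 → match
5 → no match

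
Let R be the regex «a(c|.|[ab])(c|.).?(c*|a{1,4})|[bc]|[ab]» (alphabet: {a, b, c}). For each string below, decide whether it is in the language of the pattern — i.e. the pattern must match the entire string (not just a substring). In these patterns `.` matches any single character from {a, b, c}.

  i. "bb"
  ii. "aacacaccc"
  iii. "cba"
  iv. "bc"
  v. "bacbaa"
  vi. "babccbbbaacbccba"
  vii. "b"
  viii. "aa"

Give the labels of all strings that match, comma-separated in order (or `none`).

vii

i → no match
ii → no match
iii → no match
iv → no match
v → no match
vi → no match
vii → match
viii → no match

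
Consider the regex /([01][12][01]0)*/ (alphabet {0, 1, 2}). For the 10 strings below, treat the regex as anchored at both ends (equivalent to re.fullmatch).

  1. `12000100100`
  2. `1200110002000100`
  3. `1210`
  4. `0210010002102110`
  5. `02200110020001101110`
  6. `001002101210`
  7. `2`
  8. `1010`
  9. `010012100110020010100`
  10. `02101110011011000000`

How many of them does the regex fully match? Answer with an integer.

2

1. `12000100100` → no match
2 → match
3. `1210` → match
4 → no match
5 → no match
6. `001002101210` → no match
7. `2` → no match
8. `1010` → no match
9 → no match
10 → no match
Total matched: 2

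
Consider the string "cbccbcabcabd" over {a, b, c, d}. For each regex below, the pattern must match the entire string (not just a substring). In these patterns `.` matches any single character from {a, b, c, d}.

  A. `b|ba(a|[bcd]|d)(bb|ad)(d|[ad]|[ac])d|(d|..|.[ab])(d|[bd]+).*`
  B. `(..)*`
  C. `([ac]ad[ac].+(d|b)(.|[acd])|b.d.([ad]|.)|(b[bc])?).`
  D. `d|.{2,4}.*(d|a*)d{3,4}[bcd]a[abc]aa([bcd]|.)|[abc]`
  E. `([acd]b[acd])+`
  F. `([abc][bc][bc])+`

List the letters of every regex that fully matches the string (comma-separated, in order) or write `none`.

B, E

A → no match
B → match
C → no match
D → no match
E → match
F → no match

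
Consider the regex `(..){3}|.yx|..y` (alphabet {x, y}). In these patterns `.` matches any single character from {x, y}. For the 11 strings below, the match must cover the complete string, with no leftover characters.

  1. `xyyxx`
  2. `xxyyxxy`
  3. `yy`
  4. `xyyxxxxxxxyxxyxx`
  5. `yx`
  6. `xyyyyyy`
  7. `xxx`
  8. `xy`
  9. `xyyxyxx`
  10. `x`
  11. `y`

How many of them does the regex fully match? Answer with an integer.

0

1 → no match
2 → no match
3 → no match
4 → no match
5 → no match
6 → no match
7 → no match
8 → no match
9 → no match
10 → no match
11 → no match
Total matched: 0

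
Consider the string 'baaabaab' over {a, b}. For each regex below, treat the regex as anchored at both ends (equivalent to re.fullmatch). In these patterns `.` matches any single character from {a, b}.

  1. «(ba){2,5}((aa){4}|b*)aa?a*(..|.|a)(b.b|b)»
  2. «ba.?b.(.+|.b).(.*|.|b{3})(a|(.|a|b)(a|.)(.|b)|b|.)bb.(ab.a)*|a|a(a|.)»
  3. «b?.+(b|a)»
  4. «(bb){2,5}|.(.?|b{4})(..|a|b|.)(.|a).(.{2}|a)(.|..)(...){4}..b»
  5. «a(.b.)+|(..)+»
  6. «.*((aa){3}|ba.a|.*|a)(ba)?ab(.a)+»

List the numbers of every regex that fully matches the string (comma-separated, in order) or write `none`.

3, 5

1 → no match
2 → no match
3 → match
4 → no match
5 → match
6 → no match — must end with 'a'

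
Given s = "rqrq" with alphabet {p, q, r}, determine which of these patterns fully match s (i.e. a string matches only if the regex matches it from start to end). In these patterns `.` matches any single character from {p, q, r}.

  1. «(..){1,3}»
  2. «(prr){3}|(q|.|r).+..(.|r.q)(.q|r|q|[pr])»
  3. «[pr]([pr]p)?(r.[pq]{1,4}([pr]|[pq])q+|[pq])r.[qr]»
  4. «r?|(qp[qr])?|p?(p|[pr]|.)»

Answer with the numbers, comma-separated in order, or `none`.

1 → match
2 → no match
3 → no match
4 → no match

1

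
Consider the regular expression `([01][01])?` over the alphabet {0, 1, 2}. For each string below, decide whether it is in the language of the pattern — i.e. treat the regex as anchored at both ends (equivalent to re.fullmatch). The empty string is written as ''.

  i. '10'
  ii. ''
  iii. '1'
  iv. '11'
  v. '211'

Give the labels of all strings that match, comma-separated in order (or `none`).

i, ii, iv

i. '10' → match
ii. '' → match
iii. '1' → no match
iv. '11' → match
v. '211' → no match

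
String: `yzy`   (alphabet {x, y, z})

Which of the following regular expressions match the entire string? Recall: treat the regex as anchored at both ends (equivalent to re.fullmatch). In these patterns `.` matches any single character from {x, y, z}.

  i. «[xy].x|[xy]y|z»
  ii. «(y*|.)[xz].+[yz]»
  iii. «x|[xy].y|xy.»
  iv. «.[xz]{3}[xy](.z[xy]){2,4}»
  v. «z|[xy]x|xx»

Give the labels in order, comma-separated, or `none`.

i → no match
ii → no match
iii → match
iv → no match
v → no match

iii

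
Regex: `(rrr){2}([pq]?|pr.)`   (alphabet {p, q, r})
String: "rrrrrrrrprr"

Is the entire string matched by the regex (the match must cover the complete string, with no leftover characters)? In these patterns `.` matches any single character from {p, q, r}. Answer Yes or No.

No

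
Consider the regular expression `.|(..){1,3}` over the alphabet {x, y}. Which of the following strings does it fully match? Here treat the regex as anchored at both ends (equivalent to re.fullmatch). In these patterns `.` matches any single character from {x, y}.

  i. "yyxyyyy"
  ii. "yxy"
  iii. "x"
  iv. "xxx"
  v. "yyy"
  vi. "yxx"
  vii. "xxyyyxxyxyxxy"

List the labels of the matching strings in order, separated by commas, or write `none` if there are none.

iii

i → no match
ii → no match
iii → match
iv → no match
v → no match
vi → no match
vii → no match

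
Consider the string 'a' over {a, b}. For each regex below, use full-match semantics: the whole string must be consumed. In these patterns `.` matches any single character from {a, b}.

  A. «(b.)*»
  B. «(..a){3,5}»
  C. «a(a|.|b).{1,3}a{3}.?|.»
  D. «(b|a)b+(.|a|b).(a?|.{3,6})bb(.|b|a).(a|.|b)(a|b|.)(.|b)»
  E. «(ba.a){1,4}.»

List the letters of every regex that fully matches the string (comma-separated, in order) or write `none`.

A → no match
B → no match
C → match
D → no match
E → no match — must start with 'ba'

C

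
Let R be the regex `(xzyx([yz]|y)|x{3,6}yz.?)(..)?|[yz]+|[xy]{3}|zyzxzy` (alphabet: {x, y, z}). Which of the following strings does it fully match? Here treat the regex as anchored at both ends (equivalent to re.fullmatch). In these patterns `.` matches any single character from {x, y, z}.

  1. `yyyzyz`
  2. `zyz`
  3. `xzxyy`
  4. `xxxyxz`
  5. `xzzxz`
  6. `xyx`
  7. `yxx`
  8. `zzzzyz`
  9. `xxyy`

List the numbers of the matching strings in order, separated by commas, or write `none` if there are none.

1, 2, 6, 7, 8

1 → match
2 → match
3 → no match
4 → no match
5 → no match
6 → match
7 → match
8 → match
9 → no match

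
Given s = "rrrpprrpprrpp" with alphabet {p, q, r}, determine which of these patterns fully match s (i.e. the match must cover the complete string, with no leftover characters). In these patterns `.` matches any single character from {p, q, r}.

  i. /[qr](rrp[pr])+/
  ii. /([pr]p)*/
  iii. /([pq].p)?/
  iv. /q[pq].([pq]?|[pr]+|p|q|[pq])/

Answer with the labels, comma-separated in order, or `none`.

i

i → match
ii → no match
iii → no match
iv → no match — must start with "q"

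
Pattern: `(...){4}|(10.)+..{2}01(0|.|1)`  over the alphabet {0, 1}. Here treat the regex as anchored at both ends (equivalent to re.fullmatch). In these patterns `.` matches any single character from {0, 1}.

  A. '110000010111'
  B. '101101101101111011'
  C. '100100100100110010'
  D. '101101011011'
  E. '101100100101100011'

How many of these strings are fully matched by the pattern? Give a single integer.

5

A → match
B → match
C → match
D → match
E → match
Total matched: 5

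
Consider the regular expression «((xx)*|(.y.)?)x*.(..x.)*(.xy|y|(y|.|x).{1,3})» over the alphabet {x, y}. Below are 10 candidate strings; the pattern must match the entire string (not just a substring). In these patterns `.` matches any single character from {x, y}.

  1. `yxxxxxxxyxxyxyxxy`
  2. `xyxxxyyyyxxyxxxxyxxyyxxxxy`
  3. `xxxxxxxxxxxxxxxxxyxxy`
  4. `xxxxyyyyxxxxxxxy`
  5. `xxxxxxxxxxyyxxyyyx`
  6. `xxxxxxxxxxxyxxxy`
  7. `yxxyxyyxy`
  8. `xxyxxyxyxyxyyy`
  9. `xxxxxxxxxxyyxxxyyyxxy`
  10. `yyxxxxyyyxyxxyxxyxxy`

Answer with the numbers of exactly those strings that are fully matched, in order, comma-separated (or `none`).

1 → no match
2 → no match
3 → match
4 → no match
5 → match
6 → match
7. `yxxyxyyxy` → no match
8 → match
9 → no match
10 → no match

3, 5, 6, 8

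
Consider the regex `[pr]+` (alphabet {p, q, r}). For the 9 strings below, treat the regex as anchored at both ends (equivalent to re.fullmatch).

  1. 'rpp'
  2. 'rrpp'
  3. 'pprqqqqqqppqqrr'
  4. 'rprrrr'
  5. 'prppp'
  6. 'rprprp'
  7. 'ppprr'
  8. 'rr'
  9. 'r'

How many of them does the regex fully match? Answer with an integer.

8

1 → match
2 → match
3 → no match
4 → match
5 → match
6 → match
7 → match
8 → match
9 → match
Total matched: 8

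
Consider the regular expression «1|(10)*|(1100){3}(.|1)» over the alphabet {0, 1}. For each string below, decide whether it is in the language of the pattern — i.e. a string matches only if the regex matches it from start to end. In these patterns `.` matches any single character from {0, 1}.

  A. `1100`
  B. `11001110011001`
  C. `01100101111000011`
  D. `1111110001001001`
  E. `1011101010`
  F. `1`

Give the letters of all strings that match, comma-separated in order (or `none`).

A → no match
B → no match
C → no match
D → no match
E → no match
F → match

F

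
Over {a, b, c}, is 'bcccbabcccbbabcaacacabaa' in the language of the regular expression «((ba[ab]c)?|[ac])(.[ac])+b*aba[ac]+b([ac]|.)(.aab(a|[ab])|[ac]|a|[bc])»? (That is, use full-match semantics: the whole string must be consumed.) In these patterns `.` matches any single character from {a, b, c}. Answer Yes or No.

No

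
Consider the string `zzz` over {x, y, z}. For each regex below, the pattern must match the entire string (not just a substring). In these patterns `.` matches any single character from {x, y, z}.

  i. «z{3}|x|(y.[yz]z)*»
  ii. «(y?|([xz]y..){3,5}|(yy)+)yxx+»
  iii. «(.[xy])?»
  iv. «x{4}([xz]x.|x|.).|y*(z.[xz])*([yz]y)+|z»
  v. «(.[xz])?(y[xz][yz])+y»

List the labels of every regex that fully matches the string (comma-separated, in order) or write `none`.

i → match
ii → no match — must end with `x`
iii → no match
iv → no match
v → no match — must end with `y`

i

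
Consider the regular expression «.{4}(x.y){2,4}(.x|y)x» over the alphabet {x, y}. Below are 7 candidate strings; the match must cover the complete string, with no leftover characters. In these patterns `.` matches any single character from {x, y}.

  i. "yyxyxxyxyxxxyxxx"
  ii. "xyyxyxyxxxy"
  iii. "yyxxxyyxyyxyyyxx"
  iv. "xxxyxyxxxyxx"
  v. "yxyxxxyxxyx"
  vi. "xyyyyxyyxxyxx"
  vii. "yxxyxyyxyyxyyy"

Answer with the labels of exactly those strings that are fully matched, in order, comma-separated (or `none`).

iii

i → no match
ii → no match — must end with "x"
iii → match
iv → no match
v → no match
vi → no match
vii → no match — must end with "x"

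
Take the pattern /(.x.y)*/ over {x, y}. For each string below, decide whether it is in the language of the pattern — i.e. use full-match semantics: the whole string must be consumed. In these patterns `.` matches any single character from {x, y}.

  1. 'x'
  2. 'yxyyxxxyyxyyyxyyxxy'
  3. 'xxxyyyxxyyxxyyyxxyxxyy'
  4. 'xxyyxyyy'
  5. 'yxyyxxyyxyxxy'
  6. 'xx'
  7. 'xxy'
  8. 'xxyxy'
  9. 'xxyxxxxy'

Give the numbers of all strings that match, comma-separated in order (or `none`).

1 → no match
2 → no match
3 → no match
4 → no match
5 → no match
6 → no match
7 → no match
8 → no match
9 → no match

none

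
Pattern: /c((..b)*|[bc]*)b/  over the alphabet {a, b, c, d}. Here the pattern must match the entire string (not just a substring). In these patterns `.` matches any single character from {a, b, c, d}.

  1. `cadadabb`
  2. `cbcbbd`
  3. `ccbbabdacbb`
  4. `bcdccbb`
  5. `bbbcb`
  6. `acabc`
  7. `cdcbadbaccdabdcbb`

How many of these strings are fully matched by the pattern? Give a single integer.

1 → no match
2 → no match — must end with `b`
3 → no match
4 → no match — must start with `c`
5 → no match — must start with `c`
6 → no match — must start with `c`
7 → no match
Total matched: 0

0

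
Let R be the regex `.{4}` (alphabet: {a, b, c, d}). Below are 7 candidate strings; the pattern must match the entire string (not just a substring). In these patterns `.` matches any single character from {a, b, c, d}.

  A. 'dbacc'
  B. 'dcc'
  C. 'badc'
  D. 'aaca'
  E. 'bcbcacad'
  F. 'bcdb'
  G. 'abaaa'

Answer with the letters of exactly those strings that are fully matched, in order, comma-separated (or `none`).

A → no match
B → no match
C → match
D → match
E → no match
F → match
G → no match

C, D, F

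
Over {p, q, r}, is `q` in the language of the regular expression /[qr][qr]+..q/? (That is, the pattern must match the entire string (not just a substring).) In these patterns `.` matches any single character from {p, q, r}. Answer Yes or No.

No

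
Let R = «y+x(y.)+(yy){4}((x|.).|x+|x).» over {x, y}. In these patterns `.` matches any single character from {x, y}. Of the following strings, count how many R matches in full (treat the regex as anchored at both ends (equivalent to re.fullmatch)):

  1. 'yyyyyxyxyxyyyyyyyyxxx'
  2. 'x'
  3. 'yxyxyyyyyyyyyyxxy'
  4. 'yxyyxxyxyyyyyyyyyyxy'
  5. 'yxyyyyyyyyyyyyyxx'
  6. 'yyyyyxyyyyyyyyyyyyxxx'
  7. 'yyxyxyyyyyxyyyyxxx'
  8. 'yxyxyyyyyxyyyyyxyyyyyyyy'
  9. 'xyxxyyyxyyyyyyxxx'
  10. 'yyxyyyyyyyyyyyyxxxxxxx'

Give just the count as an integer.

1 → match
2. 'x' → no match — must start with 'y'
3 → match
4 → no match
5 → match
6 → match
7 → no match
8 → no match
9 → no match — must start with 'y'
10 → match
Total matched: 5

5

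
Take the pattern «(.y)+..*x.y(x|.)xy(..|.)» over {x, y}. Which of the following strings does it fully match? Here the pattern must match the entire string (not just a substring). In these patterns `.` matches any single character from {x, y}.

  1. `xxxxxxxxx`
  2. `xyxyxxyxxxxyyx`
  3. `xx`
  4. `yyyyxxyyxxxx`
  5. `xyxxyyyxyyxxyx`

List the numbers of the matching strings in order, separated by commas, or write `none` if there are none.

1 → no match
2 → no match
3 → no match
4 → no match
5 → match

5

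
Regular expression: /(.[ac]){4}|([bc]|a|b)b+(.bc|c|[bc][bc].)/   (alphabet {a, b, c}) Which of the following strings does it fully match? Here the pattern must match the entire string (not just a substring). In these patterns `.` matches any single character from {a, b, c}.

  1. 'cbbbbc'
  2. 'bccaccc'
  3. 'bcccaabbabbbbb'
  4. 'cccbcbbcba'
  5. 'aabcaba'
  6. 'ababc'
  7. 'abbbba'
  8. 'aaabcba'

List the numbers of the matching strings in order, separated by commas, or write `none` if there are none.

1 → match
2 → no match
3 → no match
4 → no match
5 → no match
6 → match
7 → match
8 → no match

1, 6, 7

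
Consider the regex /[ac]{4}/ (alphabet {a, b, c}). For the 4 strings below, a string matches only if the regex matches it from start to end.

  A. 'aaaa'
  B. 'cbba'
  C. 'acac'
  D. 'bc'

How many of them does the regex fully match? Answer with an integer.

A. 'aaaa' → match
B. 'cbba' → no match
C. 'acac' → match
D. 'bc' → no match
Total matched: 2

2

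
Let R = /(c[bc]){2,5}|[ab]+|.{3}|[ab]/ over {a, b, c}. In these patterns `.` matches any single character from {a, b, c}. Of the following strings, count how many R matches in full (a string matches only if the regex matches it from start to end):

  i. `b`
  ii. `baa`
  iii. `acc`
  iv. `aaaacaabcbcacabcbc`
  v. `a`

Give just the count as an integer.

4

i → match
ii → match
iii → match
iv → no match
v → match
Total matched: 4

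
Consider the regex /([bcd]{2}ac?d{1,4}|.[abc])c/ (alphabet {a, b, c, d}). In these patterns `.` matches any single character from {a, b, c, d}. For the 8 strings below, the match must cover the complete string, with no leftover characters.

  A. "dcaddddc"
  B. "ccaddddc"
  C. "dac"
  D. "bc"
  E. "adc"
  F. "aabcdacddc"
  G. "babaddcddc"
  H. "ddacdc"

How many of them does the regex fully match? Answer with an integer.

4

A. "dcaddddc" → match
B. "ccaddddc" → match
C. "dac" → match
D. "bc" → no match
E. "adc" → no match
F. "aabcdacddc" → no match
G. "babaddcddc" → no match
H. "ddacdc" → match
Total matched: 4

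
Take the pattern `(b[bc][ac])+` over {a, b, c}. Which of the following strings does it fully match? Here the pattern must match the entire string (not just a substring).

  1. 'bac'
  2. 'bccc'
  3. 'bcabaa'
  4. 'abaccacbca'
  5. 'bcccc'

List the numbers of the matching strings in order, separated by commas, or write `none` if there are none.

none

1 → no match
2 → no match
3 → no match
4 → no match — must start with 'b'
5 → no match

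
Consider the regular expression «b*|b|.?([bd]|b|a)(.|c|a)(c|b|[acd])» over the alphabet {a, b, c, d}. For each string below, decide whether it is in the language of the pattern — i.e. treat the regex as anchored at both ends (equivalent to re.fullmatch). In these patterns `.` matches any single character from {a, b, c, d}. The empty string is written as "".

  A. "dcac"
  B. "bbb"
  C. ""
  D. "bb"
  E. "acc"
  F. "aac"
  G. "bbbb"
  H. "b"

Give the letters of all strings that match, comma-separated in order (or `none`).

A → no match
B → match
C → match
D → match
E → match
F → match
G → match
H → match

B, C, D, E, F, G, H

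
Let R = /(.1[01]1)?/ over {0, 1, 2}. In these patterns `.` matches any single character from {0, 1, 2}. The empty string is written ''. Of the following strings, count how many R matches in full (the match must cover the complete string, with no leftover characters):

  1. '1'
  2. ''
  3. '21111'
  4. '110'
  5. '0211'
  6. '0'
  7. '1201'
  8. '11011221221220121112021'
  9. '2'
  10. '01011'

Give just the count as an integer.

1 → no match
2 → match
3 → no match
4 → no match
5 → no match
6 → no match
7 → no match
8 → no match
9 → no match
10 → no match
Total matched: 1

1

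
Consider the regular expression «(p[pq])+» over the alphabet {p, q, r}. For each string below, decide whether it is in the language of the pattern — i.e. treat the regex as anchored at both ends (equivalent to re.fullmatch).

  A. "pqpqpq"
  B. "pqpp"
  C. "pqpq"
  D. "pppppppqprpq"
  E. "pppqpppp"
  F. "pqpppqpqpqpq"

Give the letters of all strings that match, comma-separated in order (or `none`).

A → match
B → match
C → match
D → no match
E → match
F → match

A, B, C, E, F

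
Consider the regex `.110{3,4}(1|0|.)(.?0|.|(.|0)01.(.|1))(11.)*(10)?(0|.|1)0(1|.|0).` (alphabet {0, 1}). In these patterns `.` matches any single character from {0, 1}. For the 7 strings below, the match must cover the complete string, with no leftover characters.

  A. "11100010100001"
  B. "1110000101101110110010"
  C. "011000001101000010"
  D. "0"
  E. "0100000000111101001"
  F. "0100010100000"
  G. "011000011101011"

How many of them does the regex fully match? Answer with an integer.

2

A → match
B → no match
C → no match
D. "0" → no match
E → no match
F → no match
G → match
Total matched: 2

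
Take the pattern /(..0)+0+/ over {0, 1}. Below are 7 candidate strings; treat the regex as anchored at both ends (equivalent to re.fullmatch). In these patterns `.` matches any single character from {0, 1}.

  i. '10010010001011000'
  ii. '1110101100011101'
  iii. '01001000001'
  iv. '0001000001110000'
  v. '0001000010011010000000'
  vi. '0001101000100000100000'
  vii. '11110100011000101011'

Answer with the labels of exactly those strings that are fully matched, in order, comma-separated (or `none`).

i → match
ii → no match — must end with '0'
iii → no match — must end with '0'
iv → no match
v → no match
vi → match
vii → no match — must end with '0'

i, vi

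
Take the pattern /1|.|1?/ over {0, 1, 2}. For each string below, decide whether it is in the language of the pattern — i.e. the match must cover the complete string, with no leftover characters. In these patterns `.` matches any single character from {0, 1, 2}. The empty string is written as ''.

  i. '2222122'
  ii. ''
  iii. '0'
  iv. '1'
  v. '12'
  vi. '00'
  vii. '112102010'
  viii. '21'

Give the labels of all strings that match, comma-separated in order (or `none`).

i. '2222122' → no match
ii. '' → match
iii. '0' → match
iv. '1' → match
v. '12' → no match
vi. '00' → no match
vii. '112102010' → no match
viii. '21' → no match

ii, iii, iv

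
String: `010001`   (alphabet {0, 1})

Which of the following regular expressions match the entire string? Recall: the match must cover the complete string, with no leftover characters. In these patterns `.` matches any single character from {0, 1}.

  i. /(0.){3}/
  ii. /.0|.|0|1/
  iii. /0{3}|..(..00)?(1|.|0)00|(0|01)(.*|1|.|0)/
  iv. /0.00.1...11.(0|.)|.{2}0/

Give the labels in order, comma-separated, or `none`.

i, iii

i → match
ii → no match
iii → match
iv → no match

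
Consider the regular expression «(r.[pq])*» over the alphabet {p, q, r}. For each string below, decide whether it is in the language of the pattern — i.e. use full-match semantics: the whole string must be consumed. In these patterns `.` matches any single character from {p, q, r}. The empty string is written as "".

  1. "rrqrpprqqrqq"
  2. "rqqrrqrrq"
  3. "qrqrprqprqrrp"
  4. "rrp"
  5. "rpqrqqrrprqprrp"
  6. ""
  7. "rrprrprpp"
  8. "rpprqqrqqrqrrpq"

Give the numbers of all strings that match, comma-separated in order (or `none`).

1 → match
2 → match
3 → no match
4 → match
5 → match
6 → match
7 → match
8 → no match

1, 2, 4, 5, 6, 7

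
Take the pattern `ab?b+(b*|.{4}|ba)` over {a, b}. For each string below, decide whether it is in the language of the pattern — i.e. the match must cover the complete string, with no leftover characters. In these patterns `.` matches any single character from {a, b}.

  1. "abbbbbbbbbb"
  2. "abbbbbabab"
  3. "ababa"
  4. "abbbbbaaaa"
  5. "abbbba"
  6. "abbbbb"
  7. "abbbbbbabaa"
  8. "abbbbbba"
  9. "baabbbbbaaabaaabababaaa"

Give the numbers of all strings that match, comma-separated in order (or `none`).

1 → match
2 → match
3 → no match
4 → match
5 → match
6 → match
7 → match
8 → match
9 → no match — must start with "a"

1, 2, 4, 5, 6, 7, 8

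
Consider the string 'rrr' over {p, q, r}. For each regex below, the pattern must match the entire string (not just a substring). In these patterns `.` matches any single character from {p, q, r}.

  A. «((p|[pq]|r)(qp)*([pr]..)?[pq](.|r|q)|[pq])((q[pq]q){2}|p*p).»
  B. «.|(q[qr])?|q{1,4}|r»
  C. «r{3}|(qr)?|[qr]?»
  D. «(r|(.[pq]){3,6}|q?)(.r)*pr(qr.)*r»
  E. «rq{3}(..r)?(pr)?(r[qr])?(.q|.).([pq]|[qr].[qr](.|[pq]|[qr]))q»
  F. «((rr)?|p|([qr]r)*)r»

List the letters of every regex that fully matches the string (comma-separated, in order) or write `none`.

A → no match
B → no match
C → match
D → no match
E → no match — must start with 'rq'
F → match

C, F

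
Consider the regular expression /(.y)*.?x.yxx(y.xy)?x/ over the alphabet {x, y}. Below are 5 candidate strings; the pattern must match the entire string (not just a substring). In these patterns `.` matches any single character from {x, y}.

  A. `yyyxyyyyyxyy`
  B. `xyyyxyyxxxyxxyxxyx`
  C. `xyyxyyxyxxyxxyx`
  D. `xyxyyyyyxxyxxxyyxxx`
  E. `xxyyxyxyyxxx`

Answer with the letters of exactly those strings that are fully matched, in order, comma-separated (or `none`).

none

A. `yyyxyyyyyxyy` → no match — must end with `x`
B → no match
C → no match
D → no match
E. `xxyyxyxyyxxx` → no match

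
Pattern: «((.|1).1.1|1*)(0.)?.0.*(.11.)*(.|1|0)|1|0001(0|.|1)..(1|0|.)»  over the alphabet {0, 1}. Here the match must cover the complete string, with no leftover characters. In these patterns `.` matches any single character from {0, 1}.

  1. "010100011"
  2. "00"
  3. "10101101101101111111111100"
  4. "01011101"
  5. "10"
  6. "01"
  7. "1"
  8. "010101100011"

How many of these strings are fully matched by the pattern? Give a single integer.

1. "010100011" → no match
2. "00" → no match
3 → match
4. "01011101" → no match
5. "10" → no match
6. "01" → no match
7. "1" → match
8. "010101100011" → no match
Total matched: 2

2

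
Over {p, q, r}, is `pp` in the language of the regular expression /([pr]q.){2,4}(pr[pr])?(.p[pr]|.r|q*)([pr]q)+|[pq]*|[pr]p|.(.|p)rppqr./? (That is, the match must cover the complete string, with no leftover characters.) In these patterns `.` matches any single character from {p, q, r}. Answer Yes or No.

Yes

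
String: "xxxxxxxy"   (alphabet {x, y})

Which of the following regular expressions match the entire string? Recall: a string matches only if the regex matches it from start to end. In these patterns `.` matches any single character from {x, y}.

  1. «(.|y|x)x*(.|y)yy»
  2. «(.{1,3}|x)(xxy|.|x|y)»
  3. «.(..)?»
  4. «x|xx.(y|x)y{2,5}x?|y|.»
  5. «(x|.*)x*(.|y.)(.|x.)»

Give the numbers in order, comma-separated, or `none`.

1 → no match — must end with "yy"
2 → no match
3 → no match
4 → no match
5 → match

5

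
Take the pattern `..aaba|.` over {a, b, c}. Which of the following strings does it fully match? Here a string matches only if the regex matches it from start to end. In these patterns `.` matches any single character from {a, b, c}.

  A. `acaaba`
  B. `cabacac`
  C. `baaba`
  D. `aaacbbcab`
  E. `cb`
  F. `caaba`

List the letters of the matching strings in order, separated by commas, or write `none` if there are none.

A

A → match
B → no match
C → no match
D → no match
E → no match
F → no match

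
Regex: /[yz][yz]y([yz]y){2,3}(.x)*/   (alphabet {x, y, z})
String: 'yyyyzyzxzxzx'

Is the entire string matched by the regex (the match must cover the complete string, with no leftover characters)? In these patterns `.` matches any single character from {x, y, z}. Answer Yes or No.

No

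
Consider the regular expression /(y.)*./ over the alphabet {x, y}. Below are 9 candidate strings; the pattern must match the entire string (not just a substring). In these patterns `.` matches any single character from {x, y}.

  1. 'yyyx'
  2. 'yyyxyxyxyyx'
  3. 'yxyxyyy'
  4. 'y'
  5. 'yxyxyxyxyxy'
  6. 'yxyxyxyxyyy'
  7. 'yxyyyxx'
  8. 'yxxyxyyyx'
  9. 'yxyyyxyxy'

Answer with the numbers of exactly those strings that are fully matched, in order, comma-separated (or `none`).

1. 'yyyx' → no match
2. 'yyyxyxyxyyx' → match
3. 'yxyxyyy' → match
4. 'y' → match
5. 'yxyxyxyxyxy' → match
6. 'yxyxyxyxyyy' → match
7. 'yxyyyxx' → match
8. 'yxxyxyyyx' → no match
9. 'yxyyyxyxy' → match

2, 3, 4, 5, 6, 7, 9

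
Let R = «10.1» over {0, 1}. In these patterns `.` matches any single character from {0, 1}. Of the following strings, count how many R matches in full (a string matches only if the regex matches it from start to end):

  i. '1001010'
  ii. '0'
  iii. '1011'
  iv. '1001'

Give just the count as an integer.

i → no match — must end with '1'
ii → no match — must start with '10'
iii → match
iv → match
Total matched: 2

2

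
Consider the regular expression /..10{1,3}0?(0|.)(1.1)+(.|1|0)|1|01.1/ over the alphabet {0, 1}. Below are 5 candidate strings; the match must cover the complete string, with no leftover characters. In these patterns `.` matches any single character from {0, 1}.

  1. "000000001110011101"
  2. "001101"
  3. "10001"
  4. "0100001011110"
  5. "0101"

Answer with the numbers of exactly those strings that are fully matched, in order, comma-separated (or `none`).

1 → no match
2 → no match
3 → no match
4 → no match
5 → match

5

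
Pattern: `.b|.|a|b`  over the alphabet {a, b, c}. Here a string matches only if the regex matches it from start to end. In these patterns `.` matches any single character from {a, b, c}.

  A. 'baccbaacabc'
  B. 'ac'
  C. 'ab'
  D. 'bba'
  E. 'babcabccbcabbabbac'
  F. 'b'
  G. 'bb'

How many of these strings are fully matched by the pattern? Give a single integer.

A. 'baccbaacabc' → no match
B. 'ac' → no match
C. 'ab' → match
D. 'bba' → no match
E → no match
F. 'b' → match
G. 'bb' → match
Total matched: 3

3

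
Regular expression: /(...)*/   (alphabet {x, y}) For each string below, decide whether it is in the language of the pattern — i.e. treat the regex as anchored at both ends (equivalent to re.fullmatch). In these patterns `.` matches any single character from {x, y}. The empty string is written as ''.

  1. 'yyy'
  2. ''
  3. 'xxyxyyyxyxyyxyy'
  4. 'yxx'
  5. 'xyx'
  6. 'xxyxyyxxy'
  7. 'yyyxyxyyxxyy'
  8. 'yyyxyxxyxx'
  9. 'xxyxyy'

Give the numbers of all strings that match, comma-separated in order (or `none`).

1. 'yyy' → match
2. '' → match
3 → match
4. 'yxx' → match
5. 'xyx' → match
6. 'xxyxyyxxy' → match
7. 'yyyxyxyyxxyy' → match
8. 'yyyxyxxyxx' → no match
9. 'xxyxyy' → match

1, 2, 3, 4, 5, 6, 7, 9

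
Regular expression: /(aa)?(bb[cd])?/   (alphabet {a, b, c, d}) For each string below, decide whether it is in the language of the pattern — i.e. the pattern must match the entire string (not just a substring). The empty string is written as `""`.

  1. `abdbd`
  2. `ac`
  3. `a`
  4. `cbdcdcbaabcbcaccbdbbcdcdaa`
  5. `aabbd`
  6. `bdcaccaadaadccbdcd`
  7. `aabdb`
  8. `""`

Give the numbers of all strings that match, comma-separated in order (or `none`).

1. `abdbd` → no match
2. `ac` → no match
3. `a` → no match
4 → no match
5. `aabbd` → match
6 → no match
7. `aabdb` → no match
8. `""` → match

5, 8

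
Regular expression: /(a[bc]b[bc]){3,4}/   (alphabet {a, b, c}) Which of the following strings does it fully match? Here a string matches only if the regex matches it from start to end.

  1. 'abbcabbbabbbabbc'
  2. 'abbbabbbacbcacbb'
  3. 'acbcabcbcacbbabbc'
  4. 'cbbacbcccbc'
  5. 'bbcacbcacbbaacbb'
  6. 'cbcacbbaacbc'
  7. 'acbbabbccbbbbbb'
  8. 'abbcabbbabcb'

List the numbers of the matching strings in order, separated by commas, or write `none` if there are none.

1 → match
2 → match
3 → no match
4 → no match — must start with 'a'
5 → no match — must start with 'a'
6 → no match — must start with 'a'
7 → no match
8 → no match

1, 2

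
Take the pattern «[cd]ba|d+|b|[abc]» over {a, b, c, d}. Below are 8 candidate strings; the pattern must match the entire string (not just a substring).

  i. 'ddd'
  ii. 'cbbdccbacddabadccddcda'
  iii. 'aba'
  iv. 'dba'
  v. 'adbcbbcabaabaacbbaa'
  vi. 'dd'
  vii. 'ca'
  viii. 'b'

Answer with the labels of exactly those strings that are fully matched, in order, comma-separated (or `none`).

i → match
ii → no match
iii → no match
iv → match
v → no match
vi → match
vii → no match
viii → match

i, iv, vi, viii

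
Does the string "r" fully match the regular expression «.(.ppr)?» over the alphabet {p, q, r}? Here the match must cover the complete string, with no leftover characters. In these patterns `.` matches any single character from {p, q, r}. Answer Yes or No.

Yes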